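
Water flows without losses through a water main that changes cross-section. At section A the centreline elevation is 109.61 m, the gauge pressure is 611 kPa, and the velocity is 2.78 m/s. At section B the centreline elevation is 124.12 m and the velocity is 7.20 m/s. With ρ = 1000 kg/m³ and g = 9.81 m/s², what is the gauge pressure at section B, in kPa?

P₂ ≈ 447 kPa

Pressure head at A: ψ₁ = P₁/(ρg) = 611×1000 / (1000 × 9.81) = 62.28 m.
Velocity heads: v₁²/2g = 2.78²/19.62 = 0.394 m; v₂²/2g = 7.20²/19.62 = 2.642 m.
Total head H = z₁ + ψ₁ + v₁²/2g = 109.61 + 62.28 + 0.394 = 172.28 m.
ψ₂ = H − z₂ − v₂²/2g = 172.28 − 124.12 − 2.642 = 45.52 m.
P₂ = ρgψ₂ = 1000 × 9.81 × 45.52 ≈ 447 kPa.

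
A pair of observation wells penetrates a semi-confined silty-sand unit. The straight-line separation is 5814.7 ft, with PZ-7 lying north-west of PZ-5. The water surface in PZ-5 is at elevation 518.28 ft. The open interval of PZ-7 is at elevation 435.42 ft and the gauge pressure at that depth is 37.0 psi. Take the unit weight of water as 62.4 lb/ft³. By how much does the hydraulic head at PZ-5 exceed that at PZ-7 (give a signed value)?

Δh ≈ -2.52 ft

Total head at PZ-5: h = 518.28 ft (water level in the piezometer is the total head).
Pressure head at PZ-7: ψ = 144·P/γ = 144 × 37.0 / 62.4 = 85.38 ft.
Total head at PZ-7: h = z + ψ = 435.42 + 85.38 = 520.80 ft.
Head difference: h(PZ-5) − h(PZ-7) = 518.28 − 520.80 = -2.52 ft.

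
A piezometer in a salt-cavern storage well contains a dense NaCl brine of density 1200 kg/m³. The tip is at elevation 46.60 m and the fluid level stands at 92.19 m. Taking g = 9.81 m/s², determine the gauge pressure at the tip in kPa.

P ≈ 537 kPa

Pressure head ψ = h − z = 92.19 − 46.60 = 45.59 m.
P = ρgψ = 1200 × 9.81 × 45.59 = 536685 Pa ≈ 537 kPa.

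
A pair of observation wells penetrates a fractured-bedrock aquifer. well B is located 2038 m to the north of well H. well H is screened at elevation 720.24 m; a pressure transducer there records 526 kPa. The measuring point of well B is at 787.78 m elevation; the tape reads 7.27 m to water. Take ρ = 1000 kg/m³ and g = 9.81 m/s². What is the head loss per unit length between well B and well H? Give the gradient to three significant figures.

i ≈ 0.00326 m/m

Pressure head at well H: ψ = P/(ρg) = 526×1000 / (1000 × 9.81) = 53.62 m.
Total head at well H: h = z + ψ = 720.24 + 53.62 = 773.86 m.
Total head at well B: h = 787.78 − 7.27 = 780.51 m.
Head difference: h(well H) − h(well B) = 773.86 − 780.51 = -6.65 m.
Hydraulic gradient: i = |Δh| / L = 6.65 / 2038 = 0.00326.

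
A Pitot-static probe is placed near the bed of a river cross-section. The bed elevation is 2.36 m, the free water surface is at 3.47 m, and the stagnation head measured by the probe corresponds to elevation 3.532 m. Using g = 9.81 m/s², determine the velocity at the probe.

Near the bed, under hydrostatic conditions, the piezometric head (z + ψ) equals the free-surface elevation, 3.47 m.
Velocity head = total − piezometric = 3.532 − 3.47 = 0.062 m.
v = √(2g·h_v) = √(2 × 9.81 × 0.062) = 1.10 m/s.

v ≈ 1.10 m/s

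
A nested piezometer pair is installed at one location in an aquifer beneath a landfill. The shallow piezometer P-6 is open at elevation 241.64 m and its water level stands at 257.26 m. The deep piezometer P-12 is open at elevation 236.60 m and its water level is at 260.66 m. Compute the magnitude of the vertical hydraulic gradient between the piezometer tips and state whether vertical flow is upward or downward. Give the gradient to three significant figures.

Total head at P-6: h = 257.26 m (water level in the standpipe).
Total head at P-12: h = 260.66 m.
Δh = h(P-6) − h(P-12) = 257.26 − 260.66 = -3.40 m.
Vertical separation Δz = 241.64 − 236.60 = 5.04 m.
|i_v| = |Δh| / Δz = 3.40 / 5.04 = 0.675.
Head is higher in the deep piezometer, so vertical flow is upward (discharge condition).

|i_v| ≈ 0.675; vertical flow is upward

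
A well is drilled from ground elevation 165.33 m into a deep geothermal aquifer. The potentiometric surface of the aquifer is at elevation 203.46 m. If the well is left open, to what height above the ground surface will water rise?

≈ 38.13 m above ground

Water rises to the potentiometric surface, so the rise above ground = 203.46 − 165.33 = 38.13 m.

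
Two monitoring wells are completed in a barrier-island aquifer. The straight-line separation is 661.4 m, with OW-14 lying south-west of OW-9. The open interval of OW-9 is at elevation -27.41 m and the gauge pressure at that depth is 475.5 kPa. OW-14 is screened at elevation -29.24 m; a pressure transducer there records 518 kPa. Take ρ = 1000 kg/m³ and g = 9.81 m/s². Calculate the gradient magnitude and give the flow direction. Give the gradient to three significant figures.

Pressure head at OW-9: ψ = P/(ρg) = 475.5×1000 / (1000 × 9.81) = 48.47 m.
Total head at OW-9: h = z + ψ = -27.41 + 48.47 = 21.06 m.
Pressure head at OW-14: ψ = P/(ρg) = 518×1000 / (1000 × 9.81) = 52.80 m.
Total head at OW-14: h = z + ψ = -29.24 + 52.80 = 23.56 m.
Head difference: h(OW-9) − h(OW-14) = 21.06 − 23.56 = -2.50 m.
Hydraulic gradient: i = |Δh| / L = 2.50 / 661.4 = 0.00378.
Flow is from higher to lower head: from OW-14 toward OW-9, i.e. toward the north-east.

i ≈ 0.00378; groundwater flows toward the north-east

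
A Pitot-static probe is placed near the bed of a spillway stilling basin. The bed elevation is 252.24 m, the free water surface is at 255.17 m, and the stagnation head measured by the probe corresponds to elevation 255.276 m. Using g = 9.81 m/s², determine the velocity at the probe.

Near the bed, under hydrostatic conditions, the piezometric head (z + ψ) equals the free-surface elevation, 255.17 m.
Velocity head = total − piezometric = 255.276 − 255.17 = 0.106 m.
v = √(2g·h_v) = √(2 × 9.81 × 0.106) = 1.44 m/s.

v ≈ 1.44 m/s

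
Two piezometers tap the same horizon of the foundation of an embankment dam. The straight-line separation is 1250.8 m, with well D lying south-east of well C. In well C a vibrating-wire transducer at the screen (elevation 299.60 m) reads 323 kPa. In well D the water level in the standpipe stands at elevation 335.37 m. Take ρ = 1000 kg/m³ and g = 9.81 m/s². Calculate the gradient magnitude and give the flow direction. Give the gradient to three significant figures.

i ≈ 0.00227; groundwater flows toward the north-west

Pressure head at well C: ψ = P/(ρg) = 323×1000 / (1000 × 9.81) = 32.93 m.
Total head at well C: h = z + ψ = 299.60 + 32.93 = 332.53 m.
Total head at well D: h = 335.37 m (water level in the piezometer is the total head).
Head difference: h(well C) − h(well D) = 332.53 − 335.37 = -2.84 m.
Hydraulic gradient: i = |Δh| / L = 2.84 / 1250.8 = 0.00227.
Flow is from higher to lower head: from well D toward well C, i.e. toward the north-west.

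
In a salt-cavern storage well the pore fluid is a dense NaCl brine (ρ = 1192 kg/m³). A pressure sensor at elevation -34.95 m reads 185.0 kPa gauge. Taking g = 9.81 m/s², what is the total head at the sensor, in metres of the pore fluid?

h ≈ -19.13 m

ψ = P/(ρg) = 185.0×1000 / (1192 × 9.81) = 15.82 m.
h = z + ψ = -34.95 + 15.82 = -19.13 m.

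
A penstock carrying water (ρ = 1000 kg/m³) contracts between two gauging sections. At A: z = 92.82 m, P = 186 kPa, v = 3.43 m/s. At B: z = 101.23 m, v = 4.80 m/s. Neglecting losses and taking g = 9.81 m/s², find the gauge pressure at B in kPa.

Pressure head at A: ψ₁ = P₁/(ρg) = 186×1000 / (1000 × 9.81) = 18.96 m.
Velocity heads: v₁²/2g = 3.43²/19.62 = 0.600 m; v₂²/2g = 4.80²/19.62 = 1.174 m.
Total head H = z₁ + ψ₁ + v₁²/2g = 92.82 + 18.96 + 0.600 = 112.38 m.
ψ₂ = H − z₂ − v₂²/2g = 112.38 − 101.23 − 1.174 = 9.98 m.
P₂ = ρgψ₂ = 1000 × 9.81 × 9.98 ≈ 97.9 kPa.

P₂ ≈ 97.9 kPa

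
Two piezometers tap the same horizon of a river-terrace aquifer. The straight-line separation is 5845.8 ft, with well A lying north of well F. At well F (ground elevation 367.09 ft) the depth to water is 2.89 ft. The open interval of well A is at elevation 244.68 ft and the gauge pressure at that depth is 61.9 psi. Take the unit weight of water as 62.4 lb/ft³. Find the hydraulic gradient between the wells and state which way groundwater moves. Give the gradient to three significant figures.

i ≈ 0.00399; groundwater flows toward the south

Total head at well F: h = 367.09 − 2.89 = 364.20 ft.
Pressure head at well A: ψ = 144·P/γ = 144 × 61.9 / 62.4 = 142.85 ft.
Total head at well A: h = z + ψ = 244.68 + 142.85 = 387.53 ft.
Head difference: h(well F) − h(well A) = 364.20 − 387.53 = -23.33 ft.
Hydraulic gradient: i = |Δh| / L = 23.33 / 5845.8 = 0.00399.
Flow is from higher to lower head: from well A toward well F, i.e. toward the south.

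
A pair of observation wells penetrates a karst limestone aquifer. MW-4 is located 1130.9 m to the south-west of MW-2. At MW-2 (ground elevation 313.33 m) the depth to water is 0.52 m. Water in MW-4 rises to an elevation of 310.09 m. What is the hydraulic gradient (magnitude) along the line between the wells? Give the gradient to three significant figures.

Total head at MW-2: h = 313.33 − 0.52 = 312.81 m.
Total head at MW-4: h = 310.09 m (water level in the piezometer is the total head).
Head difference: h(MW-2) − h(MW-4) = 312.81 − 310.09 = 2.72 m.
Hydraulic gradient: i = |Δh| / L = 2.72 / 1130.9 = 0.00241.

i ≈ 0.00241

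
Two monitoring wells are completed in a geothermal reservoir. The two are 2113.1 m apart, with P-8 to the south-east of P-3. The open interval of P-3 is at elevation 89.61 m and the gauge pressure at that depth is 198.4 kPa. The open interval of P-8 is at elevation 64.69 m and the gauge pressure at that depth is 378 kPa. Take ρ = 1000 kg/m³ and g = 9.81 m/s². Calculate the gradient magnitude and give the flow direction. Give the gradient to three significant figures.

Pressure head at P-3: ψ = P/(ρg) = 198.4×1000 / (1000 × 9.81) = 20.22 m.
Total head at P-3: h = z + ψ = 89.61 + 20.22 = 109.83 m.
Pressure head at P-8: ψ = P/(ρg) = 378×1000 / (1000 × 9.81) = 38.53 m.
Total head at P-8: h = z + ψ = 64.69 + 38.53 = 103.22 m.
Head difference: h(P-3) − h(P-8) = 109.83 − 103.22 = 6.61 m.
Hydraulic gradient: i = |Δh| / L = 6.61 / 2113.1 = 0.00313.
Flow is from higher to lower head: from P-3 toward P-8, i.e. toward the south-east.

i ≈ 0.00313; groundwater flows toward the south-east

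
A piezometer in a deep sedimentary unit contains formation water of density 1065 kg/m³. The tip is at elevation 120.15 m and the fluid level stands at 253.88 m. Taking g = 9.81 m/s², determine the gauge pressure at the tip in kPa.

Pressure head ψ = h − z = 253.88 − 120.15 = 133.73 m.
P = ρgψ = 1065 × 9.81 × 133.73 = 1397164 Pa ≈ 1400 kPa.

P ≈ 1400 kPa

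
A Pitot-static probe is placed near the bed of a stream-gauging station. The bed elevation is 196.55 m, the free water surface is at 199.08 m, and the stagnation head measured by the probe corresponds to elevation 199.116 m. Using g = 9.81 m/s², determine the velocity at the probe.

Near the bed, under hydrostatic conditions, the piezometric head (z + ψ) equals the free-surface elevation, 199.08 m.
Velocity head = total − piezometric = 199.116 − 199.08 = 0.036 m.
v = √(2g·h_v) = √(2 × 9.81 × 0.036) = 0.840 m/s.

v ≈ 0.840 m/s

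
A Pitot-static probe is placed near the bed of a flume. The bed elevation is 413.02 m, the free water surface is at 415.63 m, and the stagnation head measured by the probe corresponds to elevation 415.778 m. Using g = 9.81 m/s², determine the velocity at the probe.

v ≈ 1.70 m/s

Near the bed, under hydrostatic conditions, the piezometric head (z + ψ) equals the free-surface elevation, 415.63 m.
Velocity head = total − piezometric = 415.778 − 415.63 = 0.148 m.
v = √(2g·h_v) = √(2 × 9.81 × 0.148) = 1.70 m/s.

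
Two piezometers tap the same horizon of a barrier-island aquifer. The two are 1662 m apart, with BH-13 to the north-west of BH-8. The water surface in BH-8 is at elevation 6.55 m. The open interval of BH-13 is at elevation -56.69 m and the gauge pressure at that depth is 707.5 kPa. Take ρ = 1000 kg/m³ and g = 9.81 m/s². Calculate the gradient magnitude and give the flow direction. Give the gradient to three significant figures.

i ≈ 0.00534; groundwater flows toward the south-east

Total head at BH-8: h = 6.55 m (water level in the piezometer is the total head).
Pressure head at BH-13: ψ = P/(ρg) = 707.5×1000 / (1000 × 9.81) = 72.12 m.
Total head at BH-13: h = z + ψ = -56.69 + 72.12 = 15.43 m.
Head difference: h(BH-8) − h(BH-13) = 6.55 − 15.43 = -8.88 m.
Hydraulic gradient: i = |Δh| / L = 8.88 / 1662 = 0.00534.
Flow is from higher to lower head: from BH-13 toward BH-8, i.e. toward the south-east.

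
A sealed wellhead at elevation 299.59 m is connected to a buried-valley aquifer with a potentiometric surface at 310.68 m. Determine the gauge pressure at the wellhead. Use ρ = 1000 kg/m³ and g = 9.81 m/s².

Head above the cap: Δh = 310.68 − 299.59 = 11.09 m.
P = ρgΔh = 1000 × 9.81 × 11.09 = 108793 Pa ≈ 109 kPa.

P ≈ 109 kPa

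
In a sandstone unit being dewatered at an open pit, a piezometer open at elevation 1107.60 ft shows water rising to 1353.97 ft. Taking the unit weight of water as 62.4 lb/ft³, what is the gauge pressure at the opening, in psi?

Pressure head ψ = h − z = 1353.97 − 1107.60 = 246.37 ft.
P = γ·ψ / 144 = 62.4 × 246.37 / 144 = 107 psi.

P ≈ 107 psi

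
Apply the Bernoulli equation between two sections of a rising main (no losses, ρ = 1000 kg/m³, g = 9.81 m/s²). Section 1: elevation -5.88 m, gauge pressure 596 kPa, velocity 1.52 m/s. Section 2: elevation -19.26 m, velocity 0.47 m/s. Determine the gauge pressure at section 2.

Pressure head at 1: ψ₁ = P₁/(ρg) = 596×1000 / (1000 × 9.81) = 60.75 m.
Velocity heads: v₁²/2g = 1.52²/19.62 = 0.118 m; v₂²/2g = 0.47²/19.62 = 0.011 m.
Total head H = z₁ + ψ₁ + v₁²/2g = -5.88 + 60.75 + 0.118 = 54.99 m.
ψ₂ = H − z₂ − v₂²/2g = 54.99 − (-19.26) − 0.011 = 74.24 m.
P₂ = ρgψ₂ = 1000 × 9.81 × 74.24 ≈ 728 kPa.

P₂ ≈ 728 kPa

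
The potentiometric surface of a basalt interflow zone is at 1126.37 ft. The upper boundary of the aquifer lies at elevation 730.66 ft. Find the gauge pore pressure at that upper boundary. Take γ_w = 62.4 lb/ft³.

Pressure head at the aquifer top: ψ = h − z = 1126.37 − 730.66 = 395.71 ft.
P = γψ/144 = 62.4 × 395.71 / 144 = 171 psi.

P ≈ 171 psi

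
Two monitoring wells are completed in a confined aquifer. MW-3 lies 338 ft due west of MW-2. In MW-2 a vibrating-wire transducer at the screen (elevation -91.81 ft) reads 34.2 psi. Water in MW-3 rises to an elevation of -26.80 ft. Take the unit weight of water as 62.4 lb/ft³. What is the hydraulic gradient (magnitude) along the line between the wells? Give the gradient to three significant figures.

Pressure head at MW-2: ψ = 144·P/γ = 144 × 34.2 / 62.4 = 78.92 ft.
Total head at MW-2: h = z + ψ = -91.81 + 78.92 = -12.89 ft.
Total head at MW-3: h = -26.80 ft (water level in the piezometer is the total head).
Head difference: h(MW-2) − h(MW-3) = -12.89 − (-26.80) = 13.91 ft.
Hydraulic gradient: i = |Δh| / L = 13.91 / 338 = 0.0412.

i ≈ 0.0412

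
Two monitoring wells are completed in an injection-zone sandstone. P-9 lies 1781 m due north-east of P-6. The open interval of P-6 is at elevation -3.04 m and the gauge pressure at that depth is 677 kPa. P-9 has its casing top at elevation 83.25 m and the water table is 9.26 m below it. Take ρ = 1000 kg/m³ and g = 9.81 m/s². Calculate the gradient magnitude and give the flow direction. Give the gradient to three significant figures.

i ≈ 0.00450; groundwater flows toward the south-west

Pressure head at P-6: ψ = P/(ρg) = 677×1000 / (1000 × 9.81) = 69.01 m.
Total head at P-6: h = z + ψ = -3.04 + 69.01 = 65.97 m.
Total head at P-9: h = 83.25 − 9.26 = 73.99 m.
Head difference: h(P-6) − h(P-9) = 65.97 − 73.99 = -8.02 m.
Hydraulic gradient: i = |Δh| / L = 8.02 / 1781 = 0.00450.
Flow is from higher to lower head: from P-9 toward P-6, i.e. toward the south-west.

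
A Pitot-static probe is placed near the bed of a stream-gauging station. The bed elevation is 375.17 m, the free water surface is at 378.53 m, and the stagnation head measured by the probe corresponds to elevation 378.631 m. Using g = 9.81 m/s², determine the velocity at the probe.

v ≈ 1.41 m/s

Near the bed, under hydrostatic conditions, the piezometric head (z + ψ) equals the free-surface elevation, 378.53 m.
Velocity head = total − piezometric = 378.631 − 378.53 = 0.101 m.
v = √(2g·h_v) = √(2 × 9.81 × 0.101) = 1.41 m/s.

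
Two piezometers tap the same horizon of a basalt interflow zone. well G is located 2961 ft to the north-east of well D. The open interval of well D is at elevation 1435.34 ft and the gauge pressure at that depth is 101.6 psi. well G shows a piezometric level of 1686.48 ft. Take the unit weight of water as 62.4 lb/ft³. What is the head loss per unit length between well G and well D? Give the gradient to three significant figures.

Pressure head at well D: ψ = 144·P/γ = 144 × 101.6 / 62.4 = 234.46 ft.
Total head at well D: h = z + ψ = 1435.34 + 234.46 = 1669.80 ft.
Total head at well G: h = 1686.48 ft (water level in the piezometer is the total head).
Head difference: h(well D) − h(well G) = 1669.80 − 1686.48 = -16.68 ft.
Hydraulic gradient: i = |Δh| / L = 16.68 / 2961 = 0.00563.

i ≈ 0.00563 ft/ft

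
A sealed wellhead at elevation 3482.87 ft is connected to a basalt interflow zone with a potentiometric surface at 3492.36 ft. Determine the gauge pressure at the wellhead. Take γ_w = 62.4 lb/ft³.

P ≈ 4.11 psi

Head above the cap: Δh = 3492.36 − 3482.87 = 9.49 ft.
P = γΔh/144 = 62.4 × 9.49 / 144 = 4.11 psi.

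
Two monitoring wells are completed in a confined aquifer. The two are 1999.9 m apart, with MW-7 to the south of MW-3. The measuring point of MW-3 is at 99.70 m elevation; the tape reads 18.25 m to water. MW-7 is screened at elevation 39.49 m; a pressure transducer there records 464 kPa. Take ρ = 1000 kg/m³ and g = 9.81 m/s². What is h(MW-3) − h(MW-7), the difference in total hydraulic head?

Δh ≈ -5.34 m

Total head at MW-3: h = 99.70 − 18.25 = 81.45 m.
Pressure head at MW-7: ψ = P/(ρg) = 464×1000 / (1000 × 9.81) = 47.30 m.
Total head at MW-7: h = z + ψ = 39.49 + 47.30 = 86.79 m.
Head difference: h(MW-3) − h(MW-7) = 81.45 − 86.79 = -5.34 m.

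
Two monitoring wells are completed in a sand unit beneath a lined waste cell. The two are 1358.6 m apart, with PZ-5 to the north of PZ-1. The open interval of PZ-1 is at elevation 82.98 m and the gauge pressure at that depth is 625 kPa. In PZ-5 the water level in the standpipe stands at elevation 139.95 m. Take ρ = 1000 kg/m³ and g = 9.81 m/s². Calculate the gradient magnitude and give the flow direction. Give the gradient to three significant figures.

Pressure head at PZ-1: ψ = P/(ρg) = 625×1000 / (1000 × 9.81) = 63.71 m.
Total head at PZ-1: h = z + ψ = 82.98 + 63.71 = 146.69 m.
Total head at PZ-5: h = 139.95 m (water level in the piezometer is the total head).
Head difference: h(PZ-1) − h(PZ-5) = 146.69 − 139.95 = 6.74 m.
Hydraulic gradient: i = |Δh| / L = 6.74 / 1358.6 = 0.00496.
Flow is from higher to lower head: from PZ-1 toward PZ-5, i.e. toward the north.

i ≈ 0.00496; groundwater flows toward the north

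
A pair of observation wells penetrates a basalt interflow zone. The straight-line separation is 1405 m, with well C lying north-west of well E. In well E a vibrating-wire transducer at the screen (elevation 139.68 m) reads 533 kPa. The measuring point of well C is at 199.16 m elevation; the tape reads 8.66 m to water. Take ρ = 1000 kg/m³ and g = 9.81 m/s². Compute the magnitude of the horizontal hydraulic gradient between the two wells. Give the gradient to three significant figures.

Pressure head at well E: ψ = P/(ρg) = 533×1000 / (1000 × 9.81) = 54.33 m.
Total head at well E: h = z + ψ = 139.68 + 54.33 = 194.01 m.
Total head at well C: h = 199.16 − 8.66 = 190.50 m.
Head difference: h(well E) − h(well C) = 194.01 − 190.50 = 3.51 m.
Hydraulic gradient: i = |Δh| / L = 3.51 / 1405 = 0.00250.

i ≈ 0.00250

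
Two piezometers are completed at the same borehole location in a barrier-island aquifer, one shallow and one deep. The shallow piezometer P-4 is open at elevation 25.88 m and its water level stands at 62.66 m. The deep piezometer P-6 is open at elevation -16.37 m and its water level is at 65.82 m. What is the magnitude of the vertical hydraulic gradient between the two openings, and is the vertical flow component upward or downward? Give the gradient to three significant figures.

|i_v| ≈ 0.0748; vertical flow is upward

Total head at P-4: h = 62.66 m (water level in the standpipe).
Total head at P-6: h = 65.82 m.
Δh = h(P-4) − h(P-6) = 62.66 − 65.82 = -3.16 m.
Vertical separation Δz = 25.88 − (-16.37) = 42.25 m.
|i_v| = |Δh| / Δz = 3.16 / 42.25 = 0.0748.
Head is higher in the deep piezometer, so vertical flow is upward (discharge condition).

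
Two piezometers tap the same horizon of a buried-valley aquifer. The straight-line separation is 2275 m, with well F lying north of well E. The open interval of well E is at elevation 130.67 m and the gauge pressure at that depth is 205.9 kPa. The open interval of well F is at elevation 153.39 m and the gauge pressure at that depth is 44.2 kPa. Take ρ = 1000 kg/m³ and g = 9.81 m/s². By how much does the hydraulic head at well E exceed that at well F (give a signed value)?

Δh ≈ -6.24 m

Pressure head at well E: ψ = P/(ρg) = 205.9×1000 / (1000 × 9.81) = 20.99 m.
Total head at well E: h = z + ψ = 130.67 + 20.99 = 151.66 m.
Pressure head at well F: ψ = P/(ρg) = 44.2×1000 / (1000 × 9.81) = 4.51 m.
Total head at well F: h = z + ψ = 153.39 + 4.51 = 157.90 m.
Head difference: h(well E) − h(well F) = 151.66 − 157.90 = -6.24 m.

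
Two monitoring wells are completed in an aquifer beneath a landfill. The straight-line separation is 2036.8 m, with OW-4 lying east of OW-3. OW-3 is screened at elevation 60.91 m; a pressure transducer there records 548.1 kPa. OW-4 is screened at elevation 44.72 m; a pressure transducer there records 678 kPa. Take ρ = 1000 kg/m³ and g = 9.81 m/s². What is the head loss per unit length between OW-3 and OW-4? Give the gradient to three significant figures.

i ≈ 0.00145 m/m

Pressure head at OW-3: ψ = P/(ρg) = 548.1×1000 / (1000 × 9.81) = 55.87 m.
Total head at OW-3: h = z + ψ = 60.91 + 55.87 = 116.78 m.
Pressure head at OW-4: ψ = P/(ρg) = 678×1000 / (1000 × 9.81) = 69.11 m.
Total head at OW-4: h = z + ψ = 44.72 + 69.11 = 113.83 m.
Head difference: h(OW-3) − h(OW-4) = 116.78 − 113.83 = 2.95 m.
Hydraulic gradient: i = |Δh| / L = 2.95 / 2036.8 = 0.00145.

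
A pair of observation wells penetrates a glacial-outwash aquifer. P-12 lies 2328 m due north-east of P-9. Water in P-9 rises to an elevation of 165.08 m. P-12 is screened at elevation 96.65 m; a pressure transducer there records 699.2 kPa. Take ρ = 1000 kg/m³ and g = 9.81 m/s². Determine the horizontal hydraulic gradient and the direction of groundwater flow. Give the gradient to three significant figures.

Total head at P-9: h = 165.08 m (water level in the piezometer is the total head).
Pressure head at P-12: ψ = P/(ρg) = 699.2×1000 / (1000 × 9.81) = 71.27 m.
Total head at P-12: h = z + ψ = 96.65 + 71.27 = 167.92 m.
Head difference: h(P-9) − h(P-12) = 165.08 − 167.92 = -2.84 m.
Hydraulic gradient: i = |Δh| / L = 2.84 / 2328 = 0.00122.
Flow is from higher to lower head: from P-12 toward P-9, i.e. toward the south-west.

i ≈ 0.00122; groundwater flows toward the south-west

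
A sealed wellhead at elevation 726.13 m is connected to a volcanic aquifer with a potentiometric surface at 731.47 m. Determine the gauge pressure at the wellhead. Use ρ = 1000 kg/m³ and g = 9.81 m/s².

P ≈ 52.4 kPa

Head above the cap: Δh = 731.47 − 726.13 = 5.34 m.
P = ρgΔh = 1000 × 9.81 × 5.34 = 52385 Pa ≈ 52.4 kPa.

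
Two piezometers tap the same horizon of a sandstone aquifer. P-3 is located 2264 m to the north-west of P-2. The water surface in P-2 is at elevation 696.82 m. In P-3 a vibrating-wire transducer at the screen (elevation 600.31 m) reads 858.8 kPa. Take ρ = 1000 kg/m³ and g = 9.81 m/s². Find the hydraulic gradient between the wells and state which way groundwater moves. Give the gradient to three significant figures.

Total head at P-2: h = 696.82 m (water level in the piezometer is the total head).
Pressure head at P-3: ψ = P/(ρg) = 858.8×1000 / (1000 × 9.81) = 87.54 m.
Total head at P-3: h = z + ψ = 600.31 + 87.54 = 687.85 m.
Head difference: h(P-2) − h(P-3) = 696.82 − 687.85 = 8.97 m.
Hydraulic gradient: i = |Δh| / L = 8.97 / 2264 = 0.00396.
Flow is from higher to lower head: from P-2 toward P-3, i.e. toward the north-west.

i ≈ 0.00396; groundwater flows toward the north-west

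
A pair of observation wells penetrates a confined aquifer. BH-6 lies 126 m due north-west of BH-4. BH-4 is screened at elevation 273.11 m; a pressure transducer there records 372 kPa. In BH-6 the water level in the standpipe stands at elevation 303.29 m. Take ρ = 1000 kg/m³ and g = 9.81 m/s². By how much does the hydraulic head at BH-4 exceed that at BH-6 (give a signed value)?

Δh ≈ 7.74 m

Pressure head at BH-4: ψ = P/(ρg) = 372×1000 / (1000 × 9.81) = 37.92 m.
Total head at BH-4: h = z + ψ = 273.11 + 37.92 = 311.03 m.
Total head at BH-6: h = 303.29 m (water level in the piezometer is the total head).
Head difference: h(BH-4) − h(BH-6) = 311.03 − 303.29 = 7.74 m.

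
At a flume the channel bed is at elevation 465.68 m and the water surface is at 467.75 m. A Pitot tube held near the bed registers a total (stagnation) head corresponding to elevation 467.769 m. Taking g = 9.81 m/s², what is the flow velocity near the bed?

v ≈ 0.611 m/s

Near the bed, under hydrostatic conditions, the piezometric head (z + ψ) equals the free-surface elevation, 467.75 m.
Velocity head = total − piezometric = 467.769 − 467.75 = 0.019 m.
v = √(2g·h_v) = √(2 × 9.81 × 0.019) = 0.611 m/s.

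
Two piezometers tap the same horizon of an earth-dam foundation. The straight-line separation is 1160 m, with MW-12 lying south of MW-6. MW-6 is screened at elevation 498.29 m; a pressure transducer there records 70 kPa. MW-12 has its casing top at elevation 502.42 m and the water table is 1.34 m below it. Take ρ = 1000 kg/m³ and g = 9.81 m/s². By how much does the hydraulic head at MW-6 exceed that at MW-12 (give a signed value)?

Pressure head at MW-6: ψ = P/(ρg) = 70×1000 / (1000 × 9.81) = 7.14 m.
Total head at MW-6: h = z + ψ = 498.29 + 7.14 = 505.43 m.
Total head at MW-12: h = 502.42 − 1.34 = 501.08 m.
Head difference: h(MW-6) − h(MW-12) = 505.43 − 501.08 = 4.35 m.

Δh ≈ 4.35 m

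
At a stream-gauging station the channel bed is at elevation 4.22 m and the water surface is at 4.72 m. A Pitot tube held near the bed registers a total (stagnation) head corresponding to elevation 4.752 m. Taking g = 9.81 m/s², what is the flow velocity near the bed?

Near the bed, under hydrostatic conditions, the piezometric head (z + ψ) equals the free-surface elevation, 4.72 m.
Velocity head = total − piezometric = 4.752 − 4.72 = 0.032 m.
v = √(2g·h_v) = √(2 × 9.81 × 0.032) = 0.792 m/s.

v ≈ 0.792 m/s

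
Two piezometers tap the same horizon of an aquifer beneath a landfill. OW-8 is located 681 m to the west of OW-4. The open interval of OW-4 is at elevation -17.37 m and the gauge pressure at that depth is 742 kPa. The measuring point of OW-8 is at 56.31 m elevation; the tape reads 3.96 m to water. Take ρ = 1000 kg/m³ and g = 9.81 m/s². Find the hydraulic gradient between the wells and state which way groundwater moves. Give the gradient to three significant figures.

i ≈ 0.00869; groundwater flows toward the west

Pressure head at OW-4: ψ = P/(ρg) = 742×1000 / (1000 × 9.81) = 75.64 m.
Total head at OW-4: h = z + ψ = -17.37 + 75.64 = 58.27 m.
Total head at OW-8: h = 56.31 − 3.96 = 52.35 m.
Head difference: h(OW-4) − h(OW-8) = 58.27 − 52.35 = 5.92 m.
Hydraulic gradient: i = |Δh| / L = 5.92 / 681 = 0.00869.
Flow is from higher to lower head: from OW-4 toward OW-8, i.e. toward the west.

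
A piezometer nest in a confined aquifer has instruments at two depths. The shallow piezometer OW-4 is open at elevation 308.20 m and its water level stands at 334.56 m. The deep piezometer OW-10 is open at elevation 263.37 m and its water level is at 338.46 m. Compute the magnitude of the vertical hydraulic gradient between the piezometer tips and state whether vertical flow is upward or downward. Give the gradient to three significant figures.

|i_v| ≈ 0.0870; vertical flow is upward

Total head at OW-4: h = 334.56 m (water level in the standpipe).
Total head at OW-10: h = 338.46 m.
Δh = h(OW-4) − h(OW-10) = 334.56 − 338.46 = -3.90 m.
Vertical separation Δz = 308.20 − 263.37 = 44.83 m.
|i_v| = |Δh| / Δz = 3.90 / 44.83 = 0.0870.
Head is higher in the deep piezometer, so vertical flow is upward (discharge condition).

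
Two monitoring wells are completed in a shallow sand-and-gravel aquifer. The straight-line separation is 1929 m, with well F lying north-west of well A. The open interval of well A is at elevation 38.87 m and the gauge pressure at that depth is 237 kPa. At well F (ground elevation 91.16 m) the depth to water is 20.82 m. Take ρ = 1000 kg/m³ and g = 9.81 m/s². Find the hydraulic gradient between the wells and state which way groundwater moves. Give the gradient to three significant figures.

i ≈ 0.00379; groundwater flows toward the south-east

Pressure head at well A: ψ = P/(ρg) = 237×1000 / (1000 × 9.81) = 24.16 m.
Total head at well A: h = z + ψ = 38.87 + 24.16 = 63.03 m.
Total head at well F: h = 91.16 − 20.82 = 70.34 m.
Head difference: h(well A) − h(well F) = 63.03 − 70.34 = -7.31 m.
Hydraulic gradient: i = |Δh| / L = 7.31 / 1929 = 0.00379.
Flow is from higher to lower head: from well F toward well A, i.e. toward the south-east.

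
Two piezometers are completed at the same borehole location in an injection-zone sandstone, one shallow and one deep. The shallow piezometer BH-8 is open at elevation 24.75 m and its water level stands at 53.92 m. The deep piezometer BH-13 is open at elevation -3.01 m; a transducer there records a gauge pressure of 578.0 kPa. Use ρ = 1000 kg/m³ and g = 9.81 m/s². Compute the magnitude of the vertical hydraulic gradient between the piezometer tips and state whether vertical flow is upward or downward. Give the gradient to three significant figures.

|i_v| ≈ 0.0717; vertical flow is upward

Total head at BH-8: h = 53.92 m (water level in the standpipe).
Pressure head at BH-13: ψ = P/(ρg) = 578.0×1000 / (1000 × 9.81) = 58.92 m.
Total head at BH-13: h = z + ψ = -3.01 + 58.92 = 55.91 m.
Δh = h(BH-8) − h(BH-13) = 53.92 − 55.91 = -1.99 m.
Vertical separation Δz = 24.75 − (-3.01) = 27.76 m.
|i_v| = |Δh| / Δz = 1.99 / 27.76 = 0.0717.
Head is higher in the deep piezometer, so vertical flow is upward (discharge condition).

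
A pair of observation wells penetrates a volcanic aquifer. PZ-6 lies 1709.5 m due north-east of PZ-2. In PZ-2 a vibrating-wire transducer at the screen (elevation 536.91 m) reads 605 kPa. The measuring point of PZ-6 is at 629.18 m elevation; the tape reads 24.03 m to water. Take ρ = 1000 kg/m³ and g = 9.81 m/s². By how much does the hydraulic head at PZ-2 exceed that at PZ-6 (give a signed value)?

Pressure head at PZ-2: ψ = P/(ρg) = 605×1000 / (1000 × 9.81) = 61.67 m.
Total head at PZ-2: h = z + ψ = 536.91 + 61.67 = 598.58 m.
Total head at PZ-6: h = 629.18 − 24.03 = 605.15 m.
Head difference: h(PZ-2) − h(PZ-6) = 598.58 − 605.15 = -6.57 m.

Δh ≈ -6.57 m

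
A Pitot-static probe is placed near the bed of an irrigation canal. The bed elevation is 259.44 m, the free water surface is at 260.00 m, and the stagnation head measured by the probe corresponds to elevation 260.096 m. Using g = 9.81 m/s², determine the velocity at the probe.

v ≈ 1.37 m/s

Near the bed, under hydrostatic conditions, the piezometric head (z + ψ) equals the free-surface elevation, 260.00 m.
Velocity head = total − piezometric = 260.096 − 260.00 = 0.096 m.
v = √(2g·h_v) = √(2 × 9.81 × 0.096) = 1.37 m/s.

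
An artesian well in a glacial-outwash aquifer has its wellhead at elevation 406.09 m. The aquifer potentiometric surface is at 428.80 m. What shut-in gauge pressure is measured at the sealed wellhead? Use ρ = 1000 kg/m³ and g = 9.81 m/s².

P ≈ 223 kPa

Head above the cap: Δh = 428.80 − 406.09 = 22.71 m.
P = ρgΔh = 1000 × 9.81 × 22.71 = 222785 Pa ≈ 223 kPa.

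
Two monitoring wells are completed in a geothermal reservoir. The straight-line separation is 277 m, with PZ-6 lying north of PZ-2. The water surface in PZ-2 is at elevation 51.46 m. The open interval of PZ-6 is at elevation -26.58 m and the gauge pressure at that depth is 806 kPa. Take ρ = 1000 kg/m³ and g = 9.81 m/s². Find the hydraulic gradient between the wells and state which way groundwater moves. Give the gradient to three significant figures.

Total head at PZ-2: h = 51.46 m (water level in the piezometer is the total head).
Pressure head at PZ-6: ψ = P/(ρg) = 806×1000 / (1000 × 9.81) = 82.16 m.
Total head at PZ-6: h = z + ψ = -26.58 + 82.16 = 55.58 m.
Head difference: h(PZ-2) − h(PZ-6) = 51.46 − 55.58 = -4.12 m.
Hydraulic gradient: i = |Δh| / L = 4.12 / 277 = 0.0149.
Flow is from higher to lower head: from PZ-6 toward PZ-2, i.e. toward the south.

i ≈ 0.0149; groundwater flows toward the south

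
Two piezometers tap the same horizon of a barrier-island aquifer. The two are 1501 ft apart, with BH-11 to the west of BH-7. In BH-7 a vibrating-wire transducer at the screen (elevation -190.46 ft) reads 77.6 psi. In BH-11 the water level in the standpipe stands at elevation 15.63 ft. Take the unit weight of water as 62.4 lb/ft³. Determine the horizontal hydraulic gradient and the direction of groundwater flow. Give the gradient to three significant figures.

Pressure head at BH-7: ψ = 144·P/γ = 144 × 77.6 / 62.4 = 179.08 ft.
Total head at BH-7: h = z + ψ = -190.46 + 179.08 = -11.38 ft.
Total head at BH-11: h = 15.63 ft (water level in the piezometer is the total head).
Head difference: h(BH-7) − h(BH-11) = -11.38 − 15.63 = -27.01 ft.
Hydraulic gradient: i = |Δh| / L = 27.01 / 1501 = 0.0180.
Flow is from higher to lower head: from BH-11 toward BH-7, i.e. toward the east.

i ≈ 0.0180; groundwater flows toward the east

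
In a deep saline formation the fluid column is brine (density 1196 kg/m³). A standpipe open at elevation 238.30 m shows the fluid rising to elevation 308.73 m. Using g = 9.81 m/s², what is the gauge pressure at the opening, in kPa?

Pressure head ψ = h − z = 308.73 − 238.30 = 70.43 m.
P = ρgψ = 1196 × 9.81 × 70.43 = 826338 Pa ≈ 826 kPa.

P ≈ 826 kPa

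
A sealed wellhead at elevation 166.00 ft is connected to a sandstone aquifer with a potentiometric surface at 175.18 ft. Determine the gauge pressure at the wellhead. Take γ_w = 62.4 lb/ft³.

P ≈ 3.98 psi

Head above the cap: Δh = 175.18 − 166.00 = 9.18 ft.
P = γΔh/144 = 62.4 × 9.18 / 144 = 3.98 psi.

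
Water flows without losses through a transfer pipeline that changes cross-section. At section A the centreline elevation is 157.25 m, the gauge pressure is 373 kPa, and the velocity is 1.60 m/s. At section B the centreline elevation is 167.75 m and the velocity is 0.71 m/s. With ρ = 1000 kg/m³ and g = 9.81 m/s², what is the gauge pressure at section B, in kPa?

Pressure head at A: ψ₁ = P₁/(ρg) = 373×1000 / (1000 × 9.81) = 38.02 m.
Velocity heads: v₁²/2g = 1.60²/19.62 = 0.130 m; v₂²/2g = 0.71²/19.62 = 0.026 m.
Total head H = z₁ + ψ₁ + v₁²/2g = 157.25 + 38.02 + 0.130 = 195.40 m.
ψ₂ = H − z₂ − v₂²/2g = 195.40 − 167.75 − 0.026 = 27.62 m.
P₂ = ρgψ₂ = 1000 × 9.81 × 27.62 ≈ 271 kPa.

P₂ ≈ 271 kPa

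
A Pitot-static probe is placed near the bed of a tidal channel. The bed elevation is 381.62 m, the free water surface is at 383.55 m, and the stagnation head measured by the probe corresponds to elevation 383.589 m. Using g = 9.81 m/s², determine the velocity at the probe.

v ≈ 0.875 m/s

Near the bed, under hydrostatic conditions, the piezometric head (z + ψ) equals the free-surface elevation, 383.55 m.
Velocity head = total − piezometric = 383.589 − 383.55 = 0.039 m.
v = √(2g·h_v) = √(2 × 9.81 × 0.039) = 0.875 m/s.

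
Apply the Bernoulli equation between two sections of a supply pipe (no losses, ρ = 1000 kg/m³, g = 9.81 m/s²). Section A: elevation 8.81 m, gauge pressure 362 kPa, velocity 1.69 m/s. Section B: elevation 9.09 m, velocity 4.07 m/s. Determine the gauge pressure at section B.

Pressure head at A: ψ₁ = P₁/(ρg) = 362×1000 / (1000 × 9.81) = 36.90 m.
Velocity heads: v₁²/2g = 1.69²/19.62 = 0.146 m; v₂²/2g = 4.07²/19.62 = 0.844 m.
Total head H = z₁ + ψ₁ + v₁²/2g = 8.81 + 36.90 + 0.146 = 45.86 m.
ψ₂ = H − z₂ − v₂²/2g = 45.86 − 9.09 − 0.844 = 35.93 m.
P₂ = ρgψ₂ = 1000 × 9.81 × 35.93 ≈ 352 kPa.

P₂ ≈ 352 kPa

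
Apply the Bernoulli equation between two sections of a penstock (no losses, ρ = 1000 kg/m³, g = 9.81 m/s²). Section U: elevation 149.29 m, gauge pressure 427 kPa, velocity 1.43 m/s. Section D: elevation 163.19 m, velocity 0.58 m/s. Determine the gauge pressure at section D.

Pressure head at U: ψ₁ = P₁/(ρg) = 427×1000 / (1000 × 9.81) = 43.53 m.
Velocity heads: v₁²/2g = 1.43²/19.62 = 0.104 m; v₂²/2g = 0.58²/19.62 = 0.017 m.
Total head H = z₁ + ψ₁ + v₁²/2g = 149.29 + 43.53 + 0.104 = 192.92 m.
ψ₂ = H − z₂ − v₂²/2g = 192.92 − 163.19 − 0.017 = 29.71 m.
P₂ = ρgψ₂ = 1000 × 9.81 × 29.71 ≈ 291 kPa.

P₂ ≈ 291 kPa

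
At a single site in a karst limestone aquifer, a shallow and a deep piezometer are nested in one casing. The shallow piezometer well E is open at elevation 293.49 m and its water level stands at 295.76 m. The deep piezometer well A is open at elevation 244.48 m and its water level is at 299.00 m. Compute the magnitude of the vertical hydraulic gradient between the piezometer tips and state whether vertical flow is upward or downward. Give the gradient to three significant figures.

|i_v| ≈ 0.0661; vertical flow is upward

Total head at well E: h = 295.76 m (water level in the standpipe).
Total head at well A: h = 299.00 m.
Δh = h(well E) − h(well A) = 295.76 − 299.00 = -3.24 m.
Vertical separation Δz = 293.49 − 244.48 = 49.01 m.
|i_v| = |Δh| / Δz = 3.24 / 49.01 = 0.0661.
Head is higher in the deep piezometer, so vertical flow is upward (discharge condition).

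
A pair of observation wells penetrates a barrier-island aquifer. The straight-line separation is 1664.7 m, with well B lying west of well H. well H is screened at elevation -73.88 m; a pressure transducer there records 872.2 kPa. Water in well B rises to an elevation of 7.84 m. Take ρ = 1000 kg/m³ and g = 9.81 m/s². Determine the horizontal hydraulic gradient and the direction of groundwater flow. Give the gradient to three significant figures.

Pressure head at well H: ψ = P/(ρg) = 872.2×1000 / (1000 × 9.81) = 88.91 m.
Total head at well H: h = z + ψ = -73.88 + 88.91 = 15.03 m.
Total head at well B: h = 7.84 m (water level in the piezometer is the total head).
Head difference: h(well H) − h(well B) = 15.03 − 7.84 = 7.19 m.
Hydraulic gradient: i = |Δh| / L = 7.19 / 1664.7 = 0.00432.
Flow is from higher to lower head: from well H toward well B, i.e. toward the west.

i ≈ 0.00432; groundwater flows toward the west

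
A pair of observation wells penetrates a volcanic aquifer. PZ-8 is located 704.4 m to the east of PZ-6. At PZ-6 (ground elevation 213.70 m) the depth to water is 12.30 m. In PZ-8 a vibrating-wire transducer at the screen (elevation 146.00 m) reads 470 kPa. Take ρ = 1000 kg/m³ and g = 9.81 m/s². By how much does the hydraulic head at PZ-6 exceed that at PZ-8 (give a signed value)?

Total head at PZ-6: h = 213.70 − 12.30 = 201.40 m.
Pressure head at PZ-8: ψ = P/(ρg) = 470×1000 / (1000 × 9.81) = 47.91 m.
Total head at PZ-8: h = z + ψ = 146.00 + 47.91 = 193.91 m.
Head difference: h(PZ-6) − h(PZ-8) = 201.40 − 193.91 = 7.49 m.

Δh ≈ 7.49 m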